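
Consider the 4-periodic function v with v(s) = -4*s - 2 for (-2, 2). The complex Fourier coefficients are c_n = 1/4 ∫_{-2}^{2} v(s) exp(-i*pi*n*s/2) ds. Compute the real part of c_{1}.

Since v is real-valued, Re(c_{1}) = 1/4 ∫_{-2}^{2} v(s) cos(pi*s/2) ds = a_{1}/2.
Integrating by parts (boundary term plus one more integral), an antiderivative of (-4*s - 2) cos(pi*s/2) is -8*s*sin(pi*s/2)/pi - 4*sin(pi*s/2)/pi - 16*cos(pi*s/2)/pi**2; evaluating from -2 to 2: ∫_{-2}^{2} (-4*s - 2) cos(pi*s/2) ds = (16/pi**2) - (16/pi**2) = 0.
Hence Re(c_{1}) = (1/4)·(0) = 0.

0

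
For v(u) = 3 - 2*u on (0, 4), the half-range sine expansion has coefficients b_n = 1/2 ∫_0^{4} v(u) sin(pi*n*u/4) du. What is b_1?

-4/pi

b_1 = 1/2 ∫_0^{4} (3 - 2*u) sin(pi*u/4) du.
Integrating by parts (boundary term plus one more integral), an antiderivative of (3 - 2*u) sin(pi*u/4) is 8*u*cos(pi*u/4)/pi - 32*sin(pi*u/4)/pi**2 - 12*cos(pi*u/4)/pi; evaluating from 0 to 4: ∫_{0}^{4} (3 - 2*u) sin(pi*u/4) du = (-20/pi) - (-12/pi) = -8/pi.
Hence b_1 = (1/2)·(-8/pi) = -4/pi.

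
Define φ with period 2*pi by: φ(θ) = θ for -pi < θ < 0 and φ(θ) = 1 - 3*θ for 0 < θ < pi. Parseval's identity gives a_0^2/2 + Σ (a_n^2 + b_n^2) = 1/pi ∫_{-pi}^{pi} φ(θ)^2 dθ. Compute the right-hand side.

1/pi ∫_{-pi}^{pi} φ(θ)^2 dθ = 1/pi · (pi*(-9*pi + 3 + 10*pi**2)/3) = -3*pi + 1 + 10*pi**2/3.

-3*pi + 1 + 10*pi**2/3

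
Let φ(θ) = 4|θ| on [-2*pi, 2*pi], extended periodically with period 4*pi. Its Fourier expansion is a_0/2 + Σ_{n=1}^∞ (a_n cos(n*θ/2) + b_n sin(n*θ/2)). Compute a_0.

8*pi

a_0 = (1/(2*pi)) ∫_{-2*pi}^{2*pi} φ(θ) dθ = (1/(2*pi)) · (16*pi**2) = 8*pi.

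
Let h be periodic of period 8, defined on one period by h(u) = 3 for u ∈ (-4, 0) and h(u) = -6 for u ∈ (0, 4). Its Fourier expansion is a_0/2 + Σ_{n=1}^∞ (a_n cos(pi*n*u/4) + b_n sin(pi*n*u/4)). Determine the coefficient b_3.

-6/pi

b_3 = 1/4 ∫_{-4}^{4} h(u) sin(3*pi*u/4) du.
Split the integral at the breakpoints.
Directly, an antiderivative of (3) sin(3*pi*u/4) is -4*cos(3*pi*u/4)/pi; evaluating from -4 to 0: ∫_{-4}^{0} (3) sin(3*pi*u/4) du = (-4/pi) - (4/pi) = -8/pi.
Directly, an antiderivative of (-6) sin(3*pi*u/4) is 8*cos(3*pi*u/4)/pi; evaluating from 0 to 4: ∫_{0}^{4} (-6) sin(3*pi*u/4) du = (-8/pi) - (8/pi) = -16/pi.
Summing the pieces and multiplying by (1/4) gives b_3 = -6/pi.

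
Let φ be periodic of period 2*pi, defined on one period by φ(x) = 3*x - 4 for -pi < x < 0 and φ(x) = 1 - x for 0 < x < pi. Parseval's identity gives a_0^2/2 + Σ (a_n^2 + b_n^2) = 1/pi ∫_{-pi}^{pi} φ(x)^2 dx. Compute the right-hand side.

1/pi ∫_{-pi}^{pi} φ(x)^2 dx = 1/pi · (pi*(51 + 10*pi**2 + 33*pi)/3) = 17 + 10*pi**2/3 + 11*pi.

17 + 10*pi**2/3 + 11*pi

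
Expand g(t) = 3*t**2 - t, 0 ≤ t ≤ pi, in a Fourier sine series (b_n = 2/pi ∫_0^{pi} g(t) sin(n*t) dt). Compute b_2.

b_2 = 2/pi ∫_0^{pi} (3*t**2 - t) sin(2*t) dt.
Integrating by parts twice (tabular method), an antiderivative of (3*t**2 - t) sin(2*t) is -3*t**2*cos(2*t)/2 + 3*t*sin(2*t)/2 + t*cos(2*t)/2 - sin(2*t)/4 + 3*cos(2*t)/4; evaluating from 0 to pi: ∫_{0}^{pi} (3*t**2 - t) sin(2*t) dt = (-3*pi**2/2 + 3/4 + pi/2) - (3/4) = pi*(1 - 3*pi)/2.
Hence b_2 = (2/pi)·(pi*(1 - 3*pi)/2) = 1 - 3*pi.

1 - 3*pi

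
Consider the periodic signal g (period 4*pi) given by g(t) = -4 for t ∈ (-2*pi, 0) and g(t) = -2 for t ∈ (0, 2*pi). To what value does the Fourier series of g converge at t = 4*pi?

t = 4*pi differs from t = 0 by 1 full period(s), and the series is 4*pi-periodic.
At t = 0 the one-sided limits are g(0^-) = -4 and g(0^+) = -2.
By Dirichlet's theorem the series converges to their average, [(-4) + (-2)]/2 = -3.

-3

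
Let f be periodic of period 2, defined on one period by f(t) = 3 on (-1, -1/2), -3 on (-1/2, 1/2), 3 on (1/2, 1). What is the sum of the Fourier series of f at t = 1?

3

f is continuous at t = 1 with value 3, so the series converges to 3 there.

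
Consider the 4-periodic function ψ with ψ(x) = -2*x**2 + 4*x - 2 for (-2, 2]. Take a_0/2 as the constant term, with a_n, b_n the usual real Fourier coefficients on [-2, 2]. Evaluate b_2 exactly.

b_2 = 1/2 ∫_{-2}^{2} ψ(x) sin(pi*x) dx.
Integrating by parts twice (tabular method), an antiderivative of (-2*x**2 + 4*x - 2) sin(pi*x) is 2*x**2*cos(pi*x)/pi - 4*x*sin(pi*x)/pi**2 - 4*x*cos(pi*x)/pi + 4*sin(pi*x)/pi**2 - 4*cos(pi*x)/pi**3 + 2*cos(pi*x)/pi; evaluating from -2 to 2: ∫_{-2}^{2} (-2*x**2 + 4*x - 2) sin(pi*x) dx = (-4/pi**3 + 2/pi) - (-4/pi**3 + 18/pi) = -16/pi.
Hence b_2 = (1/2)·(-16/pi) = -8/pi.

-8/pi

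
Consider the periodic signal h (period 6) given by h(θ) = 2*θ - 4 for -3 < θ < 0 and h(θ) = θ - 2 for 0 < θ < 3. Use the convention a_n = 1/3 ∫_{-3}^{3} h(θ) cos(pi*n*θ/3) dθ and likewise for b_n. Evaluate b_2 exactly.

b_2 = 1/3 ∫_{-3}^{3} h(θ) sin(2*pi*θ/3) dθ.
Split the integral at the breakpoints.
Integrating by parts (boundary term plus one more integral), an antiderivative of (2*θ - 4) sin(2*pi*θ/3) is -3*θ*cos(2*pi*θ/3)/pi + 9*sin(2*pi*θ/3)/(2*pi**2) + 6*cos(2*pi*θ/3)/pi; evaluating from -3 to 0: ∫_{-3}^{0} (2*θ - 4) sin(2*pi*θ/3) dθ = (6/pi) - (15/pi) = -9/pi.
Integrating by parts (boundary term plus one more integral), an antiderivative of (θ - 2) sin(2*pi*θ/3) is -3*θ*cos(2*pi*θ/3)/(2*pi) + 9*sin(2*pi*θ/3)/(4*pi**2) + 3*cos(2*pi*θ/3)/pi; evaluating from 0 to 3: ∫_{0}^{3} (θ - 2) sin(2*pi*θ/3) dθ = (-3/(2*pi)) - (3/pi) = -9/(2*pi).
Summing the pieces and multiplying by (1/3) gives b_2 = -9/(2*pi).

-9/(2*pi)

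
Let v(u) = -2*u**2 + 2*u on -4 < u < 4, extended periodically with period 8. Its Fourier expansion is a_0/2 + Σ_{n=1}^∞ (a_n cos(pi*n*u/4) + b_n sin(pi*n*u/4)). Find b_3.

16/(3*pi)

b_3 = 1/4 ∫_{-4}^{4} v(u) sin(3*pi*u/4) du.
Integrating by parts twice (tabular method), an antiderivative of (-2*u**2 + 2*u) sin(3*pi*u/4) is 8*u**2*cos(3*pi*u/4)/(3*pi) - 64*u*sin(3*pi*u/4)/(9*pi**2) - 8*u*cos(3*pi*u/4)/(3*pi) + 32*sin(3*pi*u/4)/(9*pi**2) - 256*cos(3*pi*u/4)/(27*pi**3); evaluating from -4 to 4: ∫_{-4}^{4} (-2*u**2 + 2*u) sin(3*pi*u/4) du = (-32/pi + 256/(27*pi**3)) - (32*(8 - 45*pi**2)/(27*pi**3)) = 64/(3*pi).
Hence b_3 = (1/4)·(64/(3*pi)) = 16/(3*pi).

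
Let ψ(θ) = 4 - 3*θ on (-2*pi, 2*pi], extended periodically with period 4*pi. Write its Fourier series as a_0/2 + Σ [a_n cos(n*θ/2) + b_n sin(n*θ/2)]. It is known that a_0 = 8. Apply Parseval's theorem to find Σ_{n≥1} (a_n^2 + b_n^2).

Parseval: a_0^2/2 + Σ_{n≥1} (a_n^2+b_n^2) = (1/(2*pi)) ∫_{-2*pi}^{2*pi} ψ(θ)^2 dθ = 32 + 24*pi**2.
Subtract a_0^2/2 = 32: Σ (a_n^2+b_n^2) = 24*pi**2.

24*pi**2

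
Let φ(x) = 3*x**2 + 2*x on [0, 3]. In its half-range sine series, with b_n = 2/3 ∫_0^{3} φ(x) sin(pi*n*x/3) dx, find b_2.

b_2 = 2/3 ∫_0^{3} (3*x**2 + 2*x) sin(2*pi*x/3) dx.
Integrating by parts twice (tabular method), an antiderivative of (3*x**2 + 2*x) sin(2*pi*x/3) is -9*x**2*cos(2*pi*x/3)/(2*pi) + 27*x*sin(2*pi*x/3)/(2*pi**2) - 3*x*cos(2*pi*x/3)/pi + 9*sin(2*pi*x/3)/(2*pi**2) + 81*cos(2*pi*x/3)/(4*pi**3); evaluating from 0 to 3: ∫_{0}^{3} (3*x**2 + 2*x) sin(2*pi*x/3) dx = (9*(9 - 22*pi**2)/(4*pi**3)) - (81/(4*pi**3)) = -99/(2*pi).
Hence b_2 = (2/3)·(-99/(2*pi)) = -33/pi.

-33/pi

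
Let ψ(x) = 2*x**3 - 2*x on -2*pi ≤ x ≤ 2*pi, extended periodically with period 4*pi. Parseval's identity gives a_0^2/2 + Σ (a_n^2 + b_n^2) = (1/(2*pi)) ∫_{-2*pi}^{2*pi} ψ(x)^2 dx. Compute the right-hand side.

(1/(2*pi)) ∫_{-2*pi}^{2*pi} ψ(x)^2 dx = (1/(2*pi)) · (64*pi**3*(-168*pi**2 + 35 + 240*pi**4)/105) = 32*pi**2*(-168*pi**2 + 35 + 240*pi**4)/105.

32*pi**2*(-168*pi**2 + 35 + 240*pi**4)/105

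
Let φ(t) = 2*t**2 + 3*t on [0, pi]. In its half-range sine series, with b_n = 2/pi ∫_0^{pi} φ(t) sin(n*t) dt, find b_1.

-16/pi + 6 + 4*pi

b_1 = 2/pi ∫_0^{pi} (2*t**2 + 3*t) sin(t) dt.
Integrating by parts twice (tabular method), an antiderivative of (2*t**2 + 3*t) sin(t) is -2*t**2*cos(t) + 4*t*sin(t) - 3*t*cos(t) + 3*sin(t) + 4*cos(t); evaluating from 0 to pi: ∫_{0}^{pi} (2*t**2 + 3*t) sin(t) dt = (-4 + 3*pi + 2*pi**2) - (4) = -8 + 3*pi + 2*pi**2.
Hence b_1 = (2/pi)·(-8 + 3*pi + 2*pi**2) = -16/pi + 6 + 4*pi.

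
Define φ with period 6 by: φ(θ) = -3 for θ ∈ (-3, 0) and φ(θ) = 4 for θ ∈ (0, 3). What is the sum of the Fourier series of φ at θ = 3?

1/2

At θ = 3 the one-sided limits are φ(3^-) = 4 and φ(3^+) = -3.
By Dirichlet's theorem the series converges to their average, [(4) + (-3)]/2 = 1/2.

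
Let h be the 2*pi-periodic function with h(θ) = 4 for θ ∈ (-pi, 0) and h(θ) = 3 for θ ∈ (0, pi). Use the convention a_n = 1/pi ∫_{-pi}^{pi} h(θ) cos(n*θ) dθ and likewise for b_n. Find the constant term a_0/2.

7/2

a_0 = 1/pi ∫_{-pi}^{pi} h(θ) dθ = 1/pi · (7*pi) = 7.
So the constant term a_0/2 = 7/2.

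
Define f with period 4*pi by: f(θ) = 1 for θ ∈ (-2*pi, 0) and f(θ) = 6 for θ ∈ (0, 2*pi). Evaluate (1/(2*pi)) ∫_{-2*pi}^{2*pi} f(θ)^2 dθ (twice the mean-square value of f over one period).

(1/(2*pi)) ∫_{-2*pi}^{2*pi} f(θ)^2 dθ = (1/(2*pi)) · (74*pi) = 37.

37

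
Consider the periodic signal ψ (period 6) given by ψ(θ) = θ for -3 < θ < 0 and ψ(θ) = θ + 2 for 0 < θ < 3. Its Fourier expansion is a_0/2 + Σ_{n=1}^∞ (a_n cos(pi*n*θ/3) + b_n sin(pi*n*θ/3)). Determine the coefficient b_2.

-3/pi

b_2 = 1/3 ∫_{-3}^{3} ψ(θ) sin(2*pi*θ/3) dθ.
Split the integral at the breakpoints.
Integrating by parts (boundary term plus one more integral), an antiderivative of (θ) sin(2*pi*θ/3) is -3*θ*cos(2*pi*θ/3)/(2*pi) + 9*sin(2*pi*θ/3)/(4*pi**2); evaluating from -3 to 0: ∫_{-3}^{0} (θ) sin(2*pi*θ/3) dθ = (0) - (9/(2*pi)) = -9/(2*pi).
Integrating by parts (boundary term plus one more integral), an antiderivative of (θ + 2) sin(2*pi*θ/3) is -3*θ*cos(2*pi*θ/3)/(2*pi) + 9*sin(2*pi*θ/3)/(4*pi**2) - 3*cos(2*pi*θ/3)/pi; evaluating from 0 to 3: ∫_{0}^{3} (θ + 2) sin(2*pi*θ/3) dθ = (-15/(2*pi)) - (-3/pi) = -9/(2*pi).
Summing the pieces and multiplying by (1/3) gives b_2 = -3/pi.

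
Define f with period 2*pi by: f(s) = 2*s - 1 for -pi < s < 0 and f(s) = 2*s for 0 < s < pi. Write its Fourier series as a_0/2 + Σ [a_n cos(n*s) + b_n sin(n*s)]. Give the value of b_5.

b_5 = 1/pi ∫_{-pi}^{pi} f(s) sin(5*s) ds.
Split the integral at the breakpoints.
Integrating by parts (boundary term plus one more integral), an antiderivative of (2*s - 1) sin(5*s) is -2*s*cos(5*s)/5 + 2*sin(5*s)/25 + cos(5*s)/5; evaluating from -pi to 0: ∫_{-pi}^{0} (2*s - 1) sin(5*s) ds = (1/5) - (-2*pi/5 - 1/5) = 2/5 + 2*pi/5.
Integrating by parts (boundary term plus one more integral), an antiderivative of (2*s) sin(5*s) is -2*s*cos(5*s)/5 + 2*sin(5*s)/25; evaluating from 0 to pi: ∫_{0}^{pi} (2*s) sin(5*s) ds = (2*pi/5) - (0) = 2*pi/5.
Summing the pieces and multiplying by (1/pi) gives b_5 = 2*(1 + 2*pi)/(5*pi).

2*(1 + 2*pi)/(5*pi)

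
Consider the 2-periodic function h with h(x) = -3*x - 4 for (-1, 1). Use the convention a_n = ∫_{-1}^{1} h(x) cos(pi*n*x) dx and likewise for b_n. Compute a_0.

a_0 = ∫_{-1}^{1} h(x) dx = -8.

-8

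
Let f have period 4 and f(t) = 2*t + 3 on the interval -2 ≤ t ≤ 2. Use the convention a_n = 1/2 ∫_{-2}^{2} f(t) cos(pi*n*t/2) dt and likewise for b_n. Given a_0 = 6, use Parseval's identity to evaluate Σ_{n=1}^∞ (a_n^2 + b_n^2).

32/3

Parseval: a_0^2/2 + Σ_{n≥1} (a_n^2+b_n^2) = 1/2 ∫_{-2}^{2} f(t)^2 dt = 86/3.
Subtract a_0^2/2 = 18: Σ (a_n^2+b_n^2) = 32/3.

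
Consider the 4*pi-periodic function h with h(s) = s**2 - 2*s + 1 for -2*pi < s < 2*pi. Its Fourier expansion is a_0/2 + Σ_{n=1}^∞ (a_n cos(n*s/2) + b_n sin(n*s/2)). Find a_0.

a_0 = (1/(2*pi)) ∫_{-2*pi}^{2*pi} h(s) ds = (1/(2*pi)) · (4*pi + 16*pi**3/3) = 2 + 8*pi**2/3.

2 + 8*pi**2/3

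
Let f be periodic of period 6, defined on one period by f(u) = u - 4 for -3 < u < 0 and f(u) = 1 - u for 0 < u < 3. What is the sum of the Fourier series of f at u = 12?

-3/2

u = 12 differs from u = 0 by 2 full period(s), and the series is 6-periodic.
At u = 0 the one-sided limits are f(0^-) = -4 and f(0^+) = 1.
By Dirichlet's theorem the series converges to their average, [(-4) + (1)]/2 = -3/2.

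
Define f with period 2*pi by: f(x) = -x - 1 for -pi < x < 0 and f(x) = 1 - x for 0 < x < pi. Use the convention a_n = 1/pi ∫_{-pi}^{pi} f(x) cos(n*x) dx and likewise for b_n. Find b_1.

b_1 = 1/pi ∫_{-pi}^{pi} f(x) sin(x) dx.
f is odd and sin(x) is odd, so the integrand is even and b_1 = 2/pi ∫_0^{pi} f(x) sin(x) dx.
Integrating by parts (boundary term plus one more integral), an antiderivative of (1 - x) sin(x) is x*cos(x) - sin(x) - cos(x); evaluating from 0 to pi: ∫_{0}^{pi} (1 - x) sin(x) dx = (1 - pi) - (-1) = 2 - pi.
Hence b_1 = (2/pi)·(2 - pi) = -2 + 4/pi.

-2 + 4/pi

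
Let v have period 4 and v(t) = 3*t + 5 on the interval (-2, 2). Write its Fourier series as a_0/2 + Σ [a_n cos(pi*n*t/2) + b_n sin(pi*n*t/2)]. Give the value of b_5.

12/(5*pi)

b_5 = 1/2 ∫_{-2}^{2} v(t) sin(5*pi*t/2) dt.
Integrating by parts (boundary term plus one more integral), an antiderivative of (3*t + 5) sin(5*pi*t/2) is -6*t*cos(5*pi*t/2)/(5*pi) + 12*sin(5*pi*t/2)/(25*pi**2) - 2*cos(5*pi*t/2)/pi; evaluating from -2 to 2: ∫_{-2}^{2} (3*t + 5) sin(5*pi*t/2) dt = (22/(5*pi)) - (-2/(5*pi)) = 24/(5*pi).
Hence b_5 = (1/2)·(24/(5*pi)) = 12/(5*pi).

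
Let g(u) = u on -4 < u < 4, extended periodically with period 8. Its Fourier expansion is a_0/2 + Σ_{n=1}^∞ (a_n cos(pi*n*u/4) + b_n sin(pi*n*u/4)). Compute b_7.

8/(7*pi)

b_7 = 1/4 ∫_{-4}^{4} g(u) sin(7*pi*u/4) du.
g is odd and sin(7*pi*u/4) is odd, so the integrand is even and b_7 = 1/2 ∫_0^{4} g(u) sin(7*pi*u/4) du.
Integrating by parts (boundary term plus one more integral), an antiderivative of (u) sin(7*pi*u/4) is -4*u*cos(7*pi*u/4)/(7*pi) + 16*sin(7*pi*u/4)/(49*pi**2); evaluating from 0 to 4: ∫_{0}^{4} (u) sin(7*pi*u/4) du = (16/(7*pi)) - (0) = 16/(7*pi).
Hence b_7 = (1/2)·(16/(7*pi)) = 8/(7*pi).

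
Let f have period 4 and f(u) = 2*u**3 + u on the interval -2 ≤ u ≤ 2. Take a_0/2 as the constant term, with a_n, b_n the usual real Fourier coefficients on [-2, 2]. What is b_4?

-9/pi + 3/pi**3

b_4 = 1/2 ∫_{-2}^{2} f(u) sin(2*pi*u) du.
f is odd and sin(2*pi*u) is odd, so the integrand is even and b_4 = ∫_0^{2} f(u) sin(2*pi*u) du.
Integrating by parts three times (tabular method), an antiderivative of (2*u**3 + u) sin(2*pi*u) is -u**3*cos(2*pi*u)/pi + 3*u**2*sin(2*pi*u)/(2*pi**2) - u*cos(2*pi*u)/(2*pi) + 3*u*cos(2*pi*u)/(2*pi**3) - 3*sin(2*pi*u)/(4*pi**4) + sin(2*pi*u)/(4*pi**2); evaluating from 0 to 2: ∫_{0}^{2} (2*u**3 + u) sin(2*pi*u) du = (-9/pi + 3/pi**3) - (0) = -9/pi + 3/pi**3.
Hence b_4 = -9/pi + 3/pi**3.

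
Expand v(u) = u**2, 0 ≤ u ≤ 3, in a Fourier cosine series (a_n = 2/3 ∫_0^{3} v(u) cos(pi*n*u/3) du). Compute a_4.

a_4 = 2/3 ∫_0^{3} (u**2) cos(4*pi*u/3) du.
Integrating by parts twice (tabular method), an antiderivative of (u**2) cos(4*pi*u/3) is 3*u**2*sin(4*pi*u/3)/(4*pi) + 9*u*cos(4*pi*u/3)/(8*pi**2) - 27*sin(4*pi*u/3)/(32*pi**3); evaluating from 0 to 3: ∫_{0}^{3} (u**2) cos(4*pi*u/3) du = (27/(8*pi**2)) - (0) = 27/(8*pi**2).
Hence a_4 = (2/3)·(27/(8*pi**2)) = 9/(4*pi**2).

9/(4*pi**2)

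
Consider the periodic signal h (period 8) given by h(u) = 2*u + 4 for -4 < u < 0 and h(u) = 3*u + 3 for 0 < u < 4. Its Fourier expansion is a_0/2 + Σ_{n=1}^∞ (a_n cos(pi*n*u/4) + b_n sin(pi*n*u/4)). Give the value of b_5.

18/(5*pi)

b_5 = 1/4 ∫_{-4}^{4} h(u) sin(5*pi*u/4) du.
Split the integral at the breakpoints.
Integrating by parts (boundary term plus one more integral), an antiderivative of (2*u + 4) sin(5*pi*u/4) is -8*u*cos(5*pi*u/4)/(5*pi) + 32*sin(5*pi*u/4)/(25*pi**2) - 16*cos(5*pi*u/4)/(5*pi); evaluating from -4 to 0: ∫_{-4}^{0} (2*u + 4) sin(5*pi*u/4) du = (-16/(5*pi)) - (-16/(5*pi)) = 0.
Integrating by parts (boundary term plus one more integral), an antiderivative of (3*u + 3) sin(5*pi*u/4) is -12*u*cos(5*pi*u/4)/(5*pi) + 48*sin(5*pi*u/4)/(25*pi**2) - 12*cos(5*pi*u/4)/(5*pi); evaluating from 0 to 4: ∫_{0}^{4} (3*u + 3) sin(5*pi*u/4) du = (12/pi) - (-12/(5*pi)) = 72/(5*pi).
Summing the pieces and multiplying by (1/4) gives b_5 = 18/(5*pi).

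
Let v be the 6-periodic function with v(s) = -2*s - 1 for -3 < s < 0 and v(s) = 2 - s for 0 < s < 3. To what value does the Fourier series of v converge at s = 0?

1/2

At s = 0 the one-sided limits are v(0^-) = -1 and v(0^+) = 2.
By Dirichlet's theorem the series converges to their average, [(-1) + (2)]/2 = 1/2.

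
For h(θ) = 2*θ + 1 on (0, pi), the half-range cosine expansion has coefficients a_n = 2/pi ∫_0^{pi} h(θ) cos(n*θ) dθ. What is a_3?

-8/(9*pi)

a_3 = 2/pi ∫_0^{pi} (2*θ + 1) cos(3*θ) dθ.
Integrating by parts (boundary term plus one more integral), an antiderivative of (2*θ + 1) cos(3*θ) is 2*θ*sin(3*θ)/3 + sin(3*θ)/3 + 2*cos(3*θ)/9; evaluating from 0 to pi: ∫_{0}^{pi} (2*θ + 1) cos(3*θ) dθ = (-2/9) - (2/9) = -4/9.
Hence a_3 = (2/pi)·(-4/9) = -8/(9*pi).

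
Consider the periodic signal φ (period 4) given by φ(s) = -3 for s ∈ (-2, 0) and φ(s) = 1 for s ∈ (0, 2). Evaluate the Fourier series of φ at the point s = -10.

-1

s = -10 differs from s = -2 by -2 full period(s), and the series is 4-periodic.
At s = -2 the one-sided limits are φ(-2^-) = 1 and φ(-2^+) = -3.
By Dirichlet's theorem the series converges to their average, [(1) + (-3)]/2 = -1.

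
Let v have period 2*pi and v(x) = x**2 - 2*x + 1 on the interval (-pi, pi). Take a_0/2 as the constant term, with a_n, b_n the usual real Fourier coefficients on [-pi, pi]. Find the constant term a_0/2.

a_0 = 1/pi ∫_{-pi}^{pi} v(x) dx = 1/pi · (2*pi*(3 + pi**2)/3) = 2 + 2*pi**2/3.
So the constant term a_0/2 = 1 + pi**2/3.

1 + pi**2/3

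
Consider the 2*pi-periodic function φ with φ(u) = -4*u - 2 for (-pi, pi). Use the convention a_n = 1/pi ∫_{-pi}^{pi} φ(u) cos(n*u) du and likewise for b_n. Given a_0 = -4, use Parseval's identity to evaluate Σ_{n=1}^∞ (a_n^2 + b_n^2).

Parseval: a_0^2/2 + Σ_{n≥1} (a_n^2+b_n^2) = 1/pi ∫_{-pi}^{pi} φ(u)^2 du = 8 + 32*pi**2/3.
Subtract a_0^2/2 = 8: Σ (a_n^2+b_n^2) = 32*pi**2/3.

32*pi**2/3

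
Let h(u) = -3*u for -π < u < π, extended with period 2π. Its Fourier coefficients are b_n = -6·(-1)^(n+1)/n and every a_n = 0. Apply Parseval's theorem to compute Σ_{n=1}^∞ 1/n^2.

Parseval: Σ b_n^2 = (1/π) ∫_{-π}^{π} h(u)^2 du = 6*pi**2.
Σ b_n^2 = Σ 36/n^2, so Σ 1/n^2 = (6*pi**2)/36 = pi**2/6.

pi**2/6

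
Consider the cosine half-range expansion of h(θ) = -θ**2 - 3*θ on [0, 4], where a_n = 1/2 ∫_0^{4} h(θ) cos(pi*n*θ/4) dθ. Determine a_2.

-16/pi**2

a_2 = 1/2 ∫_0^{4} (-θ**2 - 3*θ) cos(pi*θ/2) dθ.
Integrating by parts twice (tabular method), an antiderivative of (-θ**2 - 3*θ) cos(pi*θ/2) is -2*θ**2*sin(pi*θ/2)/pi - 6*θ*sin(pi*θ/2)/pi - 8*θ*cos(pi*θ/2)/pi**2 + 16*sin(pi*θ/2)/pi**3 - 12*cos(pi*θ/2)/pi**2; evaluating from 0 to 4: ∫_{0}^{4} (-θ**2 - 3*θ) cos(pi*θ/2) dθ = (-44/pi**2) - (-12/pi**2) = -32/pi**2.
Hence a_2 = (1/2)·(-32/pi**2) = -16/pi**2.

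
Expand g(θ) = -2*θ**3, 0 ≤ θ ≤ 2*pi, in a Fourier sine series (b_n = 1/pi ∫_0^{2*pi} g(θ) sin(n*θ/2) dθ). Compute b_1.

b_1 = 1/pi ∫_0^{2*pi} (-2*θ**3) sin(θ/2) dθ.
Integrating by parts three times (tabular method), an antiderivative of (-2*θ**3) sin(θ/2) is 4*θ**3*cos(θ/2) - 24*θ**2*sin(θ/2) - 96*θ*cos(θ/2) + 192*sin(θ/2); evaluating from 0 to 2*pi: ∫_{0}^{2*pi} (-2*θ**3) sin(θ/2) dθ = (32*pi*(6 - pi**2)) - (0) = 32*pi*(6 - pi**2).
Hence b_1 = (1/pi)·(32*pi*(6 - pi**2)) = 192 - 32*pi**2.

192 - 32*pi**2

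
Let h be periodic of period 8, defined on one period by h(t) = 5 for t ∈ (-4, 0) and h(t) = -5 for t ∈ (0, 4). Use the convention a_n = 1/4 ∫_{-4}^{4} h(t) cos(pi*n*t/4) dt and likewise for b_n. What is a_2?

a_2 = 1/4 ∫_{-4}^{4} h(t) cos(pi*t/2) dt.
h is odd and cos(pi*t/2) is even, so the integrand is odd over a symmetric interval and the integral vanishes.

0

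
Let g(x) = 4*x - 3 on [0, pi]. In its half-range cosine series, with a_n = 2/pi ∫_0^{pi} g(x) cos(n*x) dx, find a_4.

0

a_4 = 2/pi ∫_0^{pi} (4*x - 3) cos(4*x) dx.
Integrating by parts (boundary term plus one more integral), an antiderivative of (4*x - 3) cos(4*x) is x*sin(4*x) - 3*sin(4*x)/4 + cos(4*x)/4; evaluating from 0 to pi: ∫_{0}^{pi} (4*x - 3) cos(4*x) dx = (1/4) - (1/4) = 0.
Hence a_4 = (2/pi)·(0) = 0.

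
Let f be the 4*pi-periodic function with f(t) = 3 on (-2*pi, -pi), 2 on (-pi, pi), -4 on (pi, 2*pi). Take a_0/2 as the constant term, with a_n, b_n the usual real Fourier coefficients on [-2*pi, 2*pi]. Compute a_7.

a_7 = (1/(2*pi)) ∫_{-2*pi}^{2*pi} f(t) cos(7*t/2) dt.
Split the integral at the breakpoints.
Directly, an antiderivative of (3) cos(7*t/2) is 6*sin(7*t/2)/7; evaluating from -2*pi to -pi: ∫_{-2*pi}^{-pi} (3) cos(7*t/2) dt = (6/7) - (0) = 6/7.
Directly, an antiderivative of (2) cos(7*t/2) is 4*sin(7*t/2)/7; evaluating from -pi to pi: ∫_{-pi}^{pi} (2) cos(7*t/2) dt = (-4/7) - (4/7) = -8/7.
Directly, an antiderivative of (-4) cos(7*t/2) is -8*sin(7*t/2)/7; evaluating from pi to 2*pi: ∫_{pi}^{2*pi} (-4) cos(7*t/2) dt = (0) - (8/7) = -8/7.
Summing the pieces and multiplying by (1/(2*pi)) gives a_7 = -5/(7*pi).

-5/(7*pi)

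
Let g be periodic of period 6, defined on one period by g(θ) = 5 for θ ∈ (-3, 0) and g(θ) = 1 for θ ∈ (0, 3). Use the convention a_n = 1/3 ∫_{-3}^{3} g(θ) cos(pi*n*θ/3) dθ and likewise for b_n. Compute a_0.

a_0 = 1/3 ∫_{-3}^{3} g(θ) dθ = 1/3 · (18) = 6.

6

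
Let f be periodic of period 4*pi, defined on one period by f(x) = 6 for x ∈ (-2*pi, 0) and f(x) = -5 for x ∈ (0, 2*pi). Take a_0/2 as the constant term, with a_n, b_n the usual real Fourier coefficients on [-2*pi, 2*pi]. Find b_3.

-22/(3*pi)

b_3 = (1/(2*pi)) ∫_{-2*pi}^{2*pi} f(x) sin(3*x/2) dx.
Split the integral at the breakpoints.
Directly, an antiderivative of (6) sin(3*x/2) is -4*cos(3*x/2); evaluating from -2*pi to 0: ∫_{-2*pi}^{0} (6) sin(3*x/2) dx = (-4) - (4) = -8.
Directly, an antiderivative of (-5) sin(3*x/2) is 10*cos(3*x/2)/3; evaluating from 0 to 2*pi: ∫_{0}^{2*pi} (-5) sin(3*x/2) dx = (-10/3) - (10/3) = -20/3.
Summing the pieces and multiplying by (1/(2*pi)) gives b_3 = -22/(3*pi).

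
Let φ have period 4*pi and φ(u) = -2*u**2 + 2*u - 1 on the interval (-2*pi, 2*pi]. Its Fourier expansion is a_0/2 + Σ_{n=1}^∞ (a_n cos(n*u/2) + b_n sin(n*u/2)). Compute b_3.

b_3 = (1/(2*pi)) ∫_{-2*pi}^{2*pi} φ(u) sin(3*u/2) du.
Integrating by parts twice (tabular method), an antiderivative of (-2*u**2 + 2*u - 1) sin(3*u/2) is 4*u**2*cos(3*u/2)/3 - 16*u*sin(3*u/2)/9 - 4*u*cos(3*u/2)/3 + 8*sin(3*u/2)/9 - 14*cos(3*u/2)/27; evaluating from -2*pi to 2*pi: ∫_{-2*pi}^{2*pi} (-2*u**2 + 2*u - 1) sin(3*u/2) du = (-16*pi**2/3 + 14/27 + 8*pi/3) - (-16*pi**2/3 - 8*pi/3 + 14/27) = 16*pi/3.
Hence b_3 = (1/(2*pi))·(16*pi/3) = 8/3.

8/3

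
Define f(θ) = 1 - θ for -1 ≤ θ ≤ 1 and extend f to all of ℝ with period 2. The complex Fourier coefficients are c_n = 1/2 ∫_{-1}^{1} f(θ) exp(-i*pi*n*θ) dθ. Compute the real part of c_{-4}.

Since f is real-valued, Re(c_{-4}) = 1/2 ∫_{-1}^{1} f(θ) cos(-4*pi*θ) dθ = a_{4}/2.
Integrating by parts (boundary term plus one more integral), an antiderivative of (1 - θ) cos(-4*pi*θ) is -θ*sin(4*pi*θ)/(4*pi) + sin(4*pi*θ)/(4*pi) - cos(4*pi*θ)/(16*pi**2); evaluating from -1 to 1: ∫_{-1}^{1} (1 - θ) cos(-4*pi*θ) dθ = (-1/(16*pi**2)) - (-1/(16*pi**2)) = 0.
Hence Re(c_{-4}) = (1/2)·(0) = 0.

0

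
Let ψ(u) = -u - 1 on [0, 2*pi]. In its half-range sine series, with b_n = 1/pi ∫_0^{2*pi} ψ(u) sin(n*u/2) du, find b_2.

b_2 = 1/pi ∫_0^{2*pi} (-u - 1) sin(u) du.
Integrating by parts (boundary term plus one more integral), an antiderivative of (-u - 1) sin(u) is u*cos(u) - sin(u) + cos(u); evaluating from 0 to 2*pi: ∫_{0}^{2*pi} (-u - 1) sin(u) du = (1 + 2*pi) - (1) = 2*pi.
Hence b_2 = (1/pi)·(2*pi) = 2.

2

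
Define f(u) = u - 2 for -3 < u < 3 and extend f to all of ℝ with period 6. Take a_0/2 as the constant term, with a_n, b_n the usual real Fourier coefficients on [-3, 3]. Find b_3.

2/pi

b_3 = 1/3 ∫_{-3}^{3} f(u) sin(pi*u) du.
Integrating by parts (boundary term plus one more integral), an antiderivative of (u - 2) sin(pi*u) is -u*cos(pi*u)/pi + sin(pi*u)/pi**2 + 2*cos(pi*u)/pi; evaluating from -3 to 3: ∫_{-3}^{3} (u - 2) sin(pi*u) du = (1/pi) - (-5/pi) = 6/pi.
Hence b_3 = (1/3)·(6/pi) = 2/pi.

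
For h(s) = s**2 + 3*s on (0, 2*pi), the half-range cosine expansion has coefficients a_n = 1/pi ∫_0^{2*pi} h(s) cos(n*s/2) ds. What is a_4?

a_4 = 1/pi ∫_0^{2*pi} (s**2 + 3*s) cos(2*s) ds.
Integrating by parts twice (tabular method), an antiderivative of (s**2 + 3*s) cos(2*s) is s**2*sin(2*s)/2 + 3*s*sin(2*s)/2 + s*cos(2*s)/2 - sin(2*s)/4 + 3*cos(2*s)/4; evaluating from 0 to 2*pi: ∫_{0}^{2*pi} (s**2 + 3*s) cos(2*s) ds = (3/4 + pi) - (3/4) = pi.
Hence a_4 = (1/pi)·(pi) = 1.

1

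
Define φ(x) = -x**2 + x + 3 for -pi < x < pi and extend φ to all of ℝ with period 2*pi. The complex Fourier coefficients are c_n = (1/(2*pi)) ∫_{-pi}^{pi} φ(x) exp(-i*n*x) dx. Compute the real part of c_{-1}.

Since φ is real-valued, Re(c_{-1}) = (1/(2*pi)) ∫_{-pi}^{pi} φ(x) cos(-x) dx = a_{1}/2.
Integrating by parts twice (tabular method), an antiderivative of (-x**2 + x + 3) cos(-x) is -x**2*sin(x) + x*sin(x) - 2*x*cos(x) + 5*sin(x) + cos(x); evaluating from -pi to pi: ∫_{-pi}^{pi} (-x**2 + x + 3) cos(-x) dx = (-1 + 2*pi) - (-2*pi - 1) = 4*pi.
Hence Re(c_{-1}) = (1/(2*pi))·(4*pi) = 2.

2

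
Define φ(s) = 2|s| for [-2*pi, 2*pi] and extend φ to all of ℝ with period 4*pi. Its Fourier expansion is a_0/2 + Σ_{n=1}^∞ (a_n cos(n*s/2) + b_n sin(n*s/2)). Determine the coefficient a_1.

a_1 = (1/(2*pi)) ∫_{-2*pi}^{2*pi} φ(s) cos(s/2) ds.
φ is even and cos(s/2) is even, so the integrand is even and a_1 = 1/pi ∫_0^{2*pi} φ(s) cos(s/2) ds.
Integrating by parts (boundary term plus one more integral), an antiderivative of (2*s) cos(s/2) is 4*s*sin(s/2) + 8*cos(s/2); evaluating from 0 to 2*pi: ∫_{0}^{2*pi} (2*s) cos(s/2) ds = (-8) - (8) = -16.
Hence a_1 = (1/pi)·(-16) = -16/pi.

-16/pi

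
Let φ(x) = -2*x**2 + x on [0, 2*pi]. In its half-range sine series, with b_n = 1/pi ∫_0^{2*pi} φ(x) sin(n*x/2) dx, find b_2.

b_2 = 1/pi ∫_0^{2*pi} (-2*x**2 + x) sin(x) dx.
Integrating by parts twice (tabular method), an antiderivative of (-2*x**2 + x) sin(x) is 2*x**2*cos(x) - 4*x*sin(x) - x*cos(x) + sin(x) - 4*cos(x); evaluating from 0 to 2*pi: ∫_{0}^{2*pi} (-2*x**2 + x) sin(x) dx = (-2*pi - 4 + 8*pi**2) - (-4) = 2*pi*(-1 + 4*pi).
Hence b_2 = (1/pi)·(2*pi*(-1 + 4*pi)) = -2 + 8*pi.

-2 + 8*pi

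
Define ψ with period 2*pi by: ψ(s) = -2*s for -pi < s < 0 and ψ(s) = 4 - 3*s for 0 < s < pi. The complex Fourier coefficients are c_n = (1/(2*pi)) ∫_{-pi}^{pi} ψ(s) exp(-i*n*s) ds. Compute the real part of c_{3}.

1/(9*pi)

Since ψ is real-valued, Re(c_{3}) = (1/(2*pi)) ∫_{-pi}^{pi} ψ(s) cos(3*s) ds = a_{3}/2.
Split the integral at the breakpoints.
Integrating by parts (boundary term plus one more integral), an antiderivative of (-2*s) cos(3*s) is -2*s*sin(3*s)/3 - 2*cos(3*s)/9; evaluating from -pi to 0: ∫_{-pi}^{0} (-2*s) cos(3*s) ds = (-2/9) - (2/9) = -4/9.
Integrating by parts (boundary term plus one more integral), an antiderivative of (4 - 3*s) cos(3*s) is -s*sin(3*s) + 4*sin(3*s)/3 - cos(3*s)/3; evaluating from 0 to pi: ∫_{0}^{pi} (4 - 3*s) cos(3*s) ds = (1/3) - (-1/3) = 2/3.
So ∫_{-pi}^{pi} ψ(s) cos(3*s) ds = 2/9.
Hence Re(c_{3}) = (1/(2*pi))·(2/9) = 1/(9*pi).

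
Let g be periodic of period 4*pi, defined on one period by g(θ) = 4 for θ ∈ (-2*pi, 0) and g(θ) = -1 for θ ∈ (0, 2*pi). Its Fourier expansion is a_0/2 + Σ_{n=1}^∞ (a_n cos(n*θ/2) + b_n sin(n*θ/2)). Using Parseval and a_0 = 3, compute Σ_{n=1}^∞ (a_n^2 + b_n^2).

25/2

Parseval: a_0^2/2 + Σ_{n≥1} (a_n^2+b_n^2) = (1/(2*pi)) ∫_{-2*pi}^{2*pi} g(θ)^2 dθ = 17.
Subtract a_0^2/2 = 9/2: Σ (a_n^2+b_n^2) = 25/2.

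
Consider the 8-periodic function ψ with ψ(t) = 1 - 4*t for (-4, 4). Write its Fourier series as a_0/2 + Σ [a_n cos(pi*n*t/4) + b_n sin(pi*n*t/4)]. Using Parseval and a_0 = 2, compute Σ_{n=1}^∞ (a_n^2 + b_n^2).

Parseval: a_0^2/2 + Σ_{n≥1} (a_n^2+b_n^2) = 1/4 ∫_{-4}^{4} ψ(t)^2 dt = 518/3.
Subtract a_0^2/2 = 2: Σ (a_n^2+b_n^2) = 512/3.

512/3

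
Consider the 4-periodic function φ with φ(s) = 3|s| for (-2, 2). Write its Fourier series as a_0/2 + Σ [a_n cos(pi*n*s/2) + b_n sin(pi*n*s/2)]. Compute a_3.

a_3 = 1/2 ∫_{-2}^{2} φ(s) cos(3*pi*s/2) ds.
φ is even and cos(3*pi*s/2) is even, so the integrand is even and a_3 = ∫_0^{2} φ(s) cos(3*pi*s/2) ds.
Integrating by parts (boundary term plus one more integral), an antiderivative of (3*s) cos(3*pi*s/2) is 2*s*sin(3*pi*s/2)/pi + 4*cos(3*pi*s/2)/(3*pi**2); evaluating from 0 to 2: ∫_{0}^{2} (3*s) cos(3*pi*s/2) ds = (-4/(3*pi**2)) - (4/(3*pi**2)) = -8/(3*pi**2).
Hence a_3 = -8/(3*pi**2).

-8/(3*pi**2)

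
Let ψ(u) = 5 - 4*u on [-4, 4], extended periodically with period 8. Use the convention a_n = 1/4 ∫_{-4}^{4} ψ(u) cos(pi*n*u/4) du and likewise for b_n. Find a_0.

a_0 = 1/4 ∫_{-4}^{4} ψ(u) du = 1/4 · (40) = 10.

10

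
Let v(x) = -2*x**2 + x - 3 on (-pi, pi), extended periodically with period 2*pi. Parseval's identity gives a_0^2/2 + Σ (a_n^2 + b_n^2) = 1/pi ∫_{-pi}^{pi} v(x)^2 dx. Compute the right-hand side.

18 + 26*pi**2/3 + 8*pi**4/5

1/pi ∫_{-pi}^{pi} v(x)^2 dx = 1/pi · (2*pi*(135 + 65*pi**2 + 12*pi**4)/15) = 18 + 26*pi**2/3 + 8*pi**4/5.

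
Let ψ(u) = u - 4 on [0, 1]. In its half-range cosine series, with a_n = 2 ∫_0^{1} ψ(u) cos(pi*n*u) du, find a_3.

-4/(9*pi**2)

a_3 = 2 ∫_0^{1} (u - 4) cos(3*pi*u) du.
Integrating by parts (boundary term plus one more integral), an antiderivative of (u - 4) cos(3*pi*u) is u*sin(3*pi*u)/(3*pi) - 4*sin(3*pi*u)/(3*pi) + cos(3*pi*u)/(9*pi**2); evaluating from 0 to 1: ∫_{0}^{1} (u - 4) cos(3*pi*u) du = (-1/(9*pi**2)) - (1/(9*pi**2)) = -2/(9*pi**2).
Hence a_3 = 2·(-2/(9*pi**2)) = -4/(9*pi**2).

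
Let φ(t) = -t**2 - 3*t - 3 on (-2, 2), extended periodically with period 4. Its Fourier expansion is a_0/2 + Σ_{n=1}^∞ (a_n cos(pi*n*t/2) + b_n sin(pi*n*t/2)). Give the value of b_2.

6/pi

b_2 = 1/2 ∫_{-2}^{2} φ(t) sin(pi*t) dt.
Integrating by parts twice (tabular method), an antiderivative of (-t**2 - 3*t - 3) sin(pi*t) is t**2*cos(pi*t)/pi - 2*t*sin(pi*t)/pi**2 + 3*t*cos(pi*t)/pi - 3*sin(pi*t)/pi**2 - 2*cos(pi*t)/pi**3 + 3*cos(pi*t)/pi; evaluating from -2 to 2: ∫_{-2}^{2} (-t**2 - 3*t - 3) sin(pi*t) dt = (-2/pi**3 + 13/pi) - ((-2 + pi**2)/pi**3) = 12/pi.
Hence b_2 = (1/2)·(12/pi) = 6/pi.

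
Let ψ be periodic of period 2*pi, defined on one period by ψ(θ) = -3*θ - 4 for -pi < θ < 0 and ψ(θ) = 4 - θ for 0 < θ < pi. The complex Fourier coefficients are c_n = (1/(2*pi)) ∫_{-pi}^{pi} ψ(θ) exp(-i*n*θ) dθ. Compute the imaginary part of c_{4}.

-1/2

Since ψ is real-valued, Im(c_{4}) = -(1/(2*pi)) ∫_{-pi}^{pi} ψ(θ) sin(4*θ) dθ = -b_{4}/2.
Split the integral at the breakpoints.
Integrating by parts (boundary term plus one more integral), an antiderivative of (-3*θ - 4) sin(4*θ) is 3*θ*cos(4*θ)/4 - 3*sin(4*θ)/16 + cos(4*θ); evaluating from -pi to 0: ∫_{-pi}^{0} (-3*θ - 4) sin(4*θ) dθ = (1) - (1 - 3*pi/4) = 3*pi/4.
Integrating by parts (boundary term plus one more integral), an antiderivative of (4 - θ) sin(4*θ) is θ*cos(4*θ)/4 - sin(4*θ)/16 - cos(4*θ); evaluating from 0 to pi: ∫_{0}^{pi} (4 - θ) sin(4*θ) dθ = (-1 + pi/4) - (-1) = pi/4.
So ∫_{-pi}^{pi} ψ(θ) sin(4*θ) dθ = pi.
Hence Im(c_{4}) = (-1/(2*pi))·(pi) = -1/2.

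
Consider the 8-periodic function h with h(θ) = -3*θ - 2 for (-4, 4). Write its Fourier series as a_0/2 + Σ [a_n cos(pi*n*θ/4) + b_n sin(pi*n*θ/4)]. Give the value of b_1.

-24/pi

b_1 = 1/4 ∫_{-4}^{4} h(θ) sin(pi*θ/4) dθ.
Integrating by parts (boundary term plus one more integral), an antiderivative of (-3*θ - 2) sin(pi*θ/4) is 12*θ*cos(pi*θ/4)/pi - 48*sin(pi*θ/4)/pi**2 + 8*cos(pi*θ/4)/pi; evaluating from -4 to 4: ∫_{-4}^{4} (-3*θ - 2) sin(pi*θ/4) dθ = (-56/pi) - (40/pi) = -96/pi.
Hence b_1 = (1/4)·(-96/pi) = -24/pi.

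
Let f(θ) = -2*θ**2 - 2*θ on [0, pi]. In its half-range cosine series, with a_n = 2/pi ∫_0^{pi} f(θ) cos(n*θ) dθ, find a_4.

a_4 = 2/pi ∫_0^{pi} (-2*θ**2 - 2*θ) cos(4*θ) dθ.
Integrating by parts twice (tabular method), an antiderivative of (-2*θ**2 - 2*θ) cos(4*θ) is -θ**2*sin(4*θ)/2 - θ*sin(4*θ)/2 - θ*cos(4*θ)/4 + sin(4*θ)/16 - cos(4*θ)/8; evaluating from 0 to pi: ∫_{0}^{pi} (-2*θ**2 - 2*θ) cos(4*θ) dθ = (-pi/4 - 1/8) - (-1/8) = -pi/4.
Hence a_4 = (2/pi)·(-pi/4) = -1/2.

-1/2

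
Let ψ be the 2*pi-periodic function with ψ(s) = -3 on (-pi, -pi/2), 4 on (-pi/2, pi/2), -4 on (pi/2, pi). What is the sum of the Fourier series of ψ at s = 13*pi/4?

-3

s = 13*pi/4 differs from s = -3*pi/4 by 2 full period(s), and the series is 2*pi-periodic.
ψ is continuous at s = -3*pi/4 with value -3, so the series converges to -3 there.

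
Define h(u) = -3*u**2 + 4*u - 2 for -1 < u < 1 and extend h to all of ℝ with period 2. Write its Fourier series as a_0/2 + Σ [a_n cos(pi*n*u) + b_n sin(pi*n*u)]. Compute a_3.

a_3 = ∫_{-1}^{1} h(u) cos(3*pi*u) du.
Integrating by parts twice (tabular method), an antiderivative of (-3*u**2 + 4*u - 2) cos(3*pi*u) is -u**2*sin(3*pi*u)/pi + 4*u*sin(3*pi*u)/(3*pi) - 2*u*cos(3*pi*u)/(3*pi**2) - 2*sin(3*pi*u)/(3*pi) + 2*sin(3*pi*u)/(9*pi**3) + 4*cos(3*pi*u)/(9*pi**2); evaluating from -1 to 1: ∫_{-1}^{1} (-3*u**2 + 4*u - 2) cos(3*pi*u) du = (2/(9*pi**2)) - (-10/(9*pi**2)) = 4/(3*pi**2).
Hence a_3 = 4/(3*pi**2).

4/(3*pi**2)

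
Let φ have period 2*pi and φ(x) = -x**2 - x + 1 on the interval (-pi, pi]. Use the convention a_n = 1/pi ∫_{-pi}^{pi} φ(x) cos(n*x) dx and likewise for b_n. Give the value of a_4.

-1/4

a_4 = 1/pi ∫_{-pi}^{pi} φ(x) cos(4*x) dx.
Integrating by parts twice (tabular method), an antiderivative of (-x**2 - x + 1) cos(4*x) is -x**2*sin(4*x)/4 - x*sin(4*x)/4 - x*cos(4*x)/8 + 9*sin(4*x)/32 - cos(4*x)/16; evaluating from -pi to pi: ∫_{-pi}^{pi} (-x**2 - x + 1) cos(4*x) dx = (-pi/8 - 1/16) - (-1/16 + pi/8) = -pi/4.
Hence a_4 = (1/pi)·(-pi/4) = -1/4.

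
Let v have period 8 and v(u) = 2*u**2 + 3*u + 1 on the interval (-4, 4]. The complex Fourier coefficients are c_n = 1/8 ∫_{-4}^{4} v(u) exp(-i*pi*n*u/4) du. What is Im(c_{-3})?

4/pi

Since v is real-valued, Im(c_{-3}) = -1/8 ∫_{-4}^{4} v(u) sin(-3*pi*u/4) du = b_{3}/2.
Integrating by parts twice (tabular method), an antiderivative of (2*u**2 + 3*u + 1) sin(-3*pi*u/4) is 8*u**2*cos(3*pi*u/4)/(3*pi) - 64*u*sin(3*pi*u/4)/(9*pi**2) + 4*u*cos(3*pi*u/4)/pi - 16*sin(3*pi*u/4)/(3*pi**2) - 256*cos(3*pi*u/4)/(27*pi**3) + 4*cos(3*pi*u/4)/(3*pi); evaluating from -4 to 4: ∫_{-4}^{4} (2*u**2 + 3*u + 1) sin(-3*pi*u/4) du = (-60/pi + 256/(27*pi**3)) - (-28/pi + 256/(27*pi**3)) = -32/pi.
Hence Im(c_{-3}) = (-1/8)·(-32/pi) = 4/pi.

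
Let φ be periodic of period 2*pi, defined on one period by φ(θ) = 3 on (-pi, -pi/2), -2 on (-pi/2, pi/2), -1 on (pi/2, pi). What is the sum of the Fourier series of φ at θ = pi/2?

-3/2

At θ = pi/2 the one-sided limits are φ(pi/2^-) = -2 and φ(pi/2^+) = -1.
By Dirichlet's theorem the series converges to their average, [(-2) + (-1)]/2 = -3/2.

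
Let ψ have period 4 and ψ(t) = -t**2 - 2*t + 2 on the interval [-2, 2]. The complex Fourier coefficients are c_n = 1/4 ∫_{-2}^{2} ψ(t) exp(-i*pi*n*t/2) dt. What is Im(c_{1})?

Since ψ is real-valued, Im(c_{1}) = -1/4 ∫_{-2}^{2} ψ(t) sin(pi*t/2) dt = -b_{1}/2.
Integrating by parts twice (tabular method), an antiderivative of (-t**2 - 2*t + 2) sin(pi*t/2) is 2*t**2*cos(pi*t/2)/pi - 8*t*sin(pi*t/2)/pi**2 + 4*t*cos(pi*t/2)/pi - 8*sin(pi*t/2)/pi**2 - 4*cos(pi*t/2)/pi - 16*cos(pi*t/2)/pi**3; evaluating from -2 to 2: ∫_{-2}^{2} (-t**2 - 2*t + 2) sin(pi*t/2) dt = (-12/pi + 16/pi**3) - (16/pi**3 + 4/pi) = -16/pi.
Hence Im(c_{1}) = (-1/4)·(-16/pi) = 4/pi.

4/pi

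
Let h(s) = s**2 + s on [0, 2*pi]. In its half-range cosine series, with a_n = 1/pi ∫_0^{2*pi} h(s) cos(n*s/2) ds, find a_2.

a_2 = 1/pi ∫_0^{2*pi} (s**2 + s) cos(s) ds.
Integrating by parts twice (tabular method), an antiderivative of (s**2 + s) cos(s) is s**2*sin(s) + s*sin(s) + 2*s*cos(s) - 2*sin(s) + cos(s); evaluating from 0 to 2*pi: ∫_{0}^{2*pi} (s**2 + s) cos(s) ds = (1 + 4*pi) - (1) = 4*pi.
Hence a_2 = (1/pi)·(4*pi) = 4.

4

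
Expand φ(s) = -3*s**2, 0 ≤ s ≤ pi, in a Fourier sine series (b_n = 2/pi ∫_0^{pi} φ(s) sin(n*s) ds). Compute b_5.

b_5 = 2/pi ∫_0^{pi} (-3*s**2) sin(5*s) ds.
Integrating by parts twice (tabular method), an antiderivative of (-3*s**2) sin(5*s) is 3*s**2*cos(5*s)/5 - 6*s*sin(5*s)/25 - 6*cos(5*s)/125; evaluating from 0 to pi: ∫_{0}^{pi} (-3*s**2) sin(5*s) ds = (6/125 - 3*pi**2/5) - (-6/125) = 12/125 - 3*pi**2/5.
Hence b_5 = (2/pi)·(12/125 - 3*pi**2/5) = 6*(4 - 25*pi**2)/(125*pi).

6*(4 - 25*pi**2)/(125*pi)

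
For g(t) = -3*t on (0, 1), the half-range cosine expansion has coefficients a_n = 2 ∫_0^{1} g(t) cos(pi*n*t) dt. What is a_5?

12/(25*pi**2)

a_5 = 2 ∫_0^{1} (-3*t) cos(5*pi*t) dt.
Integrating by parts (boundary term plus one more integral), an antiderivative of (-3*t) cos(5*pi*t) is -3*t*sin(5*pi*t)/(5*pi) - 3*cos(5*pi*t)/(25*pi**2); evaluating from 0 to 1: ∫_{0}^{1} (-3*t) cos(5*pi*t) dt = (3/(25*pi**2)) - (-3/(25*pi**2)) = 6/(25*pi**2).
Hence a_5 = 2·(6/(25*pi**2)) = 12/(25*pi**2).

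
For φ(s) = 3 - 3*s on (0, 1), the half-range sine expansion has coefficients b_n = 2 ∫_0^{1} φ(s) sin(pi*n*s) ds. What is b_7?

b_7 = 2 ∫_0^{1} (3 - 3*s) sin(7*pi*s) ds.
Integrating by parts (boundary term plus one more integral), an antiderivative of (3 - 3*s) sin(7*pi*s) is 3*s*cos(7*pi*s)/(7*pi) - 3*sin(7*pi*s)/(49*pi**2) - 3*cos(7*pi*s)/(7*pi); evaluating from 0 to 1: ∫_{0}^{1} (3 - 3*s) sin(7*pi*s) ds = (0) - (-3/(7*pi)) = 3/(7*pi).
Hence b_7 = 2·(3/(7*pi)) = 6/(7*pi).

6/(7*pi)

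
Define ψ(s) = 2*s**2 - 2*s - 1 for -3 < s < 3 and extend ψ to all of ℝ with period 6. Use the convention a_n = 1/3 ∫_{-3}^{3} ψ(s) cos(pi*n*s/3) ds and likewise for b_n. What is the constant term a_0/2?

5

a_0 = 1/3 ∫_{-3}^{3} ψ(s) ds = 1/3 · (30) = 10.
So the constant term a_0/2 = 5.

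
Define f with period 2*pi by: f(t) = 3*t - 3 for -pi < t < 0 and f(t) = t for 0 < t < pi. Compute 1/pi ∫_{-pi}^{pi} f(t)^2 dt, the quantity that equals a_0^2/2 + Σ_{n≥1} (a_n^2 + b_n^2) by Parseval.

9 + 9*pi + 10*pi**2/3

1/pi ∫_{-pi}^{pi} f(t)^2 dt = 1/pi · (pi*(27 + 27*pi + 10*pi**2)/3) = 9 + 9*pi + 10*pi**2/3.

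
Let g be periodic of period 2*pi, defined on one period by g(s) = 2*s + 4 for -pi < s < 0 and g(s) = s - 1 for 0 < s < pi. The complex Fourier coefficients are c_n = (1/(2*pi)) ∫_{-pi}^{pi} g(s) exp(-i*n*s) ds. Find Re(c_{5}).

Since g is real-valued, Re(c_{5}) = (1/(2*pi)) ∫_{-pi}^{pi} g(s) cos(5*s) ds = a_{5}/2.
Split the integral at the breakpoints.
Integrating by parts (boundary term plus one more integral), an antiderivative of (2*s + 4) cos(5*s) is 2*s*sin(5*s)/5 + 4*sin(5*s)/5 + 2*cos(5*s)/25; evaluating from -pi to 0: ∫_{-pi}^{0} (2*s + 4) cos(5*s) ds = (2/25) - (-2/25) = 4/25.
Integrating by parts (boundary term plus one more integral), an antiderivative of (s - 1) cos(5*s) is s*sin(5*s)/5 - sin(5*s)/5 + cos(5*s)/25; evaluating from 0 to pi: ∫_{0}^{pi} (s - 1) cos(5*s) ds = (-1/25) - (1/25) = -2/25.
So ∫_{-pi}^{pi} g(s) cos(5*s) ds = 2/25.
Hence Re(c_{5}) = (1/(2*pi))·(2/25) = 1/(25*pi).

1/(25*pi)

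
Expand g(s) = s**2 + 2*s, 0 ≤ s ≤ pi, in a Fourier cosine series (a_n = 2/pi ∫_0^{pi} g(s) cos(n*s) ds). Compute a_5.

4*(-pi - 2)/(25*pi)

a_5 = 2/pi ∫_0^{pi} (s**2 + 2*s) cos(5*s) ds.
Integrating by parts twice (tabular method), an antiderivative of (s**2 + 2*s) cos(5*s) is s**2*sin(5*s)/5 + 2*s*sin(5*s)/5 + 2*s*cos(5*s)/25 - 2*sin(5*s)/125 + 2*cos(5*s)/25; evaluating from 0 to pi: ∫_{0}^{pi} (s**2 + 2*s) cos(5*s) ds = (-2*pi/25 - 2/25) - (2/25) = -2*pi/25 - 4/25.
Hence a_5 = (2/pi)·(-2*pi/25 - 4/25) = 4*(-pi - 2)/(25*pi).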